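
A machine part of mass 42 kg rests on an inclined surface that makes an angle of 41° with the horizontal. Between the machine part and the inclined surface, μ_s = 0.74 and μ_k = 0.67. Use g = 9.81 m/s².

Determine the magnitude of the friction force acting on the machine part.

f ≈ 208 N (up the incline)

The normal reaction is N = m g cos θ = 311 N.
For equilibrium along the incline, friction must balance the weight component: f = m g sin θ = 270.3 N up the slope.
Maximum static friction available: μ_s N = 0.74 × 311 = 230.1 N.
|270.3| exceeds 230.1 N, so the machine part slips down-slope; friction is kinetic, f = μ_k N = 0.67×311 = 208 N.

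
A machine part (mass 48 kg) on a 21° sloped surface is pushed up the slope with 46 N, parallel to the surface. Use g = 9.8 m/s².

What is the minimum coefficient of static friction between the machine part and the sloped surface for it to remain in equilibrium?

μ_s,min ≈ 0.279

N = m g cos θ = 439.2 N.
Friction must make up the shortfall along the incline: f = m g sin θ − P = 168.6 − 46 = 122.6 N.
At the threshold f = μ_s N, so μ_s,min = 122.6/439.2 = 0.279.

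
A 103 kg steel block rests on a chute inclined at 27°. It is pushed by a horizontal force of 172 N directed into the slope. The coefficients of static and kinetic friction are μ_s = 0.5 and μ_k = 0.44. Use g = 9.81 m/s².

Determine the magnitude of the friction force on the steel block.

f ≈ 305 N (up the incline)

Resolve perpendicular to the incline: N = m g cos θ + P sin θ = 103×9.81×cos 27° + 172×sin 27° = 978.4 N.
Parallel to the incline: P cos θ − m g sin θ = 153.3 − 458.7 = -305.5 N; the friction needed to balance this is 305.5 N acting up the slope.
The limit of static friction is μ_s N = 489.2 N.
|f_req| = 305.5 ≤ 489.2 N → the steel block is in equilibrium; friction equals the required value.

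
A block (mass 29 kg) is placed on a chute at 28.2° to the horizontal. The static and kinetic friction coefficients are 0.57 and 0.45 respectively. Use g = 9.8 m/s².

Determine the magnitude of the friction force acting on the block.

f ≈ 134 N (up the incline)

The normal reaction is N = m g cos θ = 250.5 N.
Along the slope the weight component is m g sin θ = 134.3 N; friction must supply exactly this, acting up-slope.
The static-friction ceiling is μ_s N = 0.57 × 250.5 = 142.8 N.
Since |134.3| ≤ 142.8 N, static friction is sufficient; f equals the required value, not μ_s N.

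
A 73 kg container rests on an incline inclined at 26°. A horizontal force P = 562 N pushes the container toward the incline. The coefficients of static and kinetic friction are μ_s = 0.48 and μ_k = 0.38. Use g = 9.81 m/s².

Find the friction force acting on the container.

The horizontal push has a component P sin θ into the surface, so N = m g cos θ + P sin θ = 643.7 + 246.4 = 890 N.
Parallel to the incline: P cos θ − m g sin θ = 505.1 − 313.9 = 191.2 N; the friction needed to balance this is 191.2 N acting down the slope.
Maximum static friction: μ_s N = 0.48 × 890 = 427.2 N.
|f_req| = 191.2 ≤ 427.2 N → the container is in equilibrium; friction equals the required value.

f ≈ 191 N (down the incline)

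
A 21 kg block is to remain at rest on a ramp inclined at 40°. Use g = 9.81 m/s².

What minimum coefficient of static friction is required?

μ_s,min ≈ 0.839

At the slip threshold m g sin θ = μ_s m g cos θ, so μ_s,min = tan θ.
μ_s,min = tan 40° = 0.839.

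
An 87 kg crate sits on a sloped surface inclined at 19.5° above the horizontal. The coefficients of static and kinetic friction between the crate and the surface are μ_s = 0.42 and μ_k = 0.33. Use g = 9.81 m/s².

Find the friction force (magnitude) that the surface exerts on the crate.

Normal force: N = m g cos θ = 87 × 9.81 × cos 19.5° = 804.5 N.
Along the slope the weight component is m g sin θ = 284.9 N; friction must supply exactly this, acting up-slope.
Static friction can supply at most μ_s N = 337.9 N.
Since |284.9| ≤ 337.9 N, no slip — friction simply equals what equilibrium demands.

f ≈ 285 N (up the incline)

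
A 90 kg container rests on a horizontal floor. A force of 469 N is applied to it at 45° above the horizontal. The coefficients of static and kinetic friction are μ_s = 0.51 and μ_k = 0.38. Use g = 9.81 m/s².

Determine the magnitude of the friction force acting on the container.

f ≈ 209 N

N = m g − P sin α = 882.9 − 469×sin 45° = 551.3 N.
Horizontally, friction must balance P cos α = 331.6 N.
The static-friction limit is μ_s N = 281.1 N.
331.6 > 281.1 N → the container slides; f = μ_k N = 0.38×551.3 = 209 N.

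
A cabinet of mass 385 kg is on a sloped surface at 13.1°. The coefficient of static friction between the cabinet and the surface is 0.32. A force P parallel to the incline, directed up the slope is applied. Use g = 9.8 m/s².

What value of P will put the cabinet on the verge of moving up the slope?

At impending motion up the slope, friction acts down-slope at its limit: f = μ_s N.
P is parallel to the surface, so N = m g cos θ = 3670 N.
Along the incline: P = m g sin θ + μ_s N = 855 + 0.32×3670 = 2030 N.

P ≈ 2030 N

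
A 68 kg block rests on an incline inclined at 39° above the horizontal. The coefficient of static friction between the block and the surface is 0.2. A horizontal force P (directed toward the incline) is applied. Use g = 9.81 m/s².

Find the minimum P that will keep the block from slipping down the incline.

The block tends to slide down (tan θ > μ_s), so at the point of impending slip friction acts up-slope at its limit: f = μ_s N.
Perpendicular to the incline: N = m g cos θ + P sin θ.
Along the incline: P cos θ + μ_s N = m g sin θ, i.e. P cos θ + μ_s (m g cos θ + P sin θ) = m g sin θ.
Solving, P (cos θ + μ_s sin θ) = m g (sin θ − μ_s cos θ), so P = 667×0.4739/0.903 = 350 N.

P_min ≈ 350 N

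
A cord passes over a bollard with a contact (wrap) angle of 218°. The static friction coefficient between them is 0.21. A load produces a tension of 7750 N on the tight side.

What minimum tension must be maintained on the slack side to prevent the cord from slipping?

Capstan equation at impending slip: T_tight/T_slack = e^{μβ}.
β = 218° = 3.805 rad; e^{μβ} = e^{0.21×3.805} = 2.223.
T_slack = T_tight / e^{μβ} = 7750 / 2.223 = 3490 N.

T_min ≈ 3490 N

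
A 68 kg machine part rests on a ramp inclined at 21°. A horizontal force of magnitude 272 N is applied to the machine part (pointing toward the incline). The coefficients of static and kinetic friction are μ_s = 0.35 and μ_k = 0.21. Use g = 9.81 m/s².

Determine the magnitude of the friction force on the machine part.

f ≈ 14.9 N (down the incline)

Normal direction: N = m g cos θ + P sin θ = 720.2 N.
Along the incline, the net driving force (taking up-slope positive) is P cos θ − m g sin θ = 253.9 − 239.1 = 14.87 N, so equilibrium requires friction f = -14.87 N (down-slope).
The limit of static friction is μ_s N = 252.1 N.
|f_req| = 14.87 ≤ 252.1 N → the machine part is in equilibrium; friction equals the required value.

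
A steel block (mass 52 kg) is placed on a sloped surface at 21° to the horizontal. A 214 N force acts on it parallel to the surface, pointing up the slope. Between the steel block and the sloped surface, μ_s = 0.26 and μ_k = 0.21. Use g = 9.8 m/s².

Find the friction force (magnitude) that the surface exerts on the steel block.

The normal reaction is N = m g cos θ = 475.8 N.
Parallel to the incline, ΣF = 0 gives f = m g sin θ − P = 182.6 − 214 = -31.38 N (up-slope positive).
The static-friction ceiling is μ_s N = 0.26 × 475.8 = 123.7 N.
Since |-31.38| ≤ 123.7 N, no slip — friction simply equals what equilibrium demands.

f ≈ 31.4 N (down the incline)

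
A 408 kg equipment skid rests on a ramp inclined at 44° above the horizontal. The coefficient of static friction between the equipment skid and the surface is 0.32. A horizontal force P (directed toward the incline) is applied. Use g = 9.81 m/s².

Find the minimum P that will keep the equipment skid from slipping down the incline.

P_min ≈ 1970 N

The equipment skid tends to slide down (tan θ > μ_s), so at the point of impending slip friction acts up-slope at its limit: f = μ_s N.
Perpendicular to the incline: N = m g cos θ + P sin θ.
Along the incline: P cos θ + μ_s N = m g sin θ, i.e. P cos θ + μ_s (m g cos θ + P sin θ) = m g sin θ.
Solving, P (cos θ + μ_s sin θ) = m g (sin θ − μ_s cos θ), so P = 4000×0.4645/0.9416 = 1970 N.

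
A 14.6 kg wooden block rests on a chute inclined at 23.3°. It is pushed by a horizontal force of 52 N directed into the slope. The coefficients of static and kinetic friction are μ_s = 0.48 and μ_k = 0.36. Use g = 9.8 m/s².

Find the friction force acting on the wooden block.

Resolve perpendicular to the incline: N = m g cos θ + P sin θ = 14.6×9.8×cos 23.3° + 52×sin 23.3° = 152 N.
Parallel to the incline: P cos θ − m g sin θ = 47.76 − 56.59 = -8.835 N; the friction needed to balance this is 8.835 N acting up the slope.
Maximum static friction: μ_s N = 0.48 × 152 = 72.95 N.
|f_req| = 8.835 ≤ 72.95 N → the wooden block is in equilibrium; friction equals the required value.

f ≈ 8.84 N (up the incline)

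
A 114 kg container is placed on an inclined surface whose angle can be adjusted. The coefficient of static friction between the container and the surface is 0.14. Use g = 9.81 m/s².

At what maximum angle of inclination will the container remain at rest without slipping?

At the slip threshold, m g sin θ = μ_s · m g cos θ, so tan θ = μ_s.
θ_max = arctan(0.14) = 7.97°.

θ_max ≈ 7.97°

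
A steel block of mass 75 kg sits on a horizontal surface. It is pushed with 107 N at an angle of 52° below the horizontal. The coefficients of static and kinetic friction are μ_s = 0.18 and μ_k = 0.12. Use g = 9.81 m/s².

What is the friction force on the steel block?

f ≈ 65.9 N

Vertical equilibrium gives N = m g + P sin α = 820.1 N.
Horizontally, friction must balance P cos α = 65.88 N.
The static-friction limit is μ_s N = 147.6 N.
65.88 ≤ 147.6 N → static; friction equals the required 65.9 N.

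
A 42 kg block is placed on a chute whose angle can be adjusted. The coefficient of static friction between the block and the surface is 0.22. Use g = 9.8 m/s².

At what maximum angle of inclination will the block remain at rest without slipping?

At the slip threshold, m g sin θ = μ_s · m g cos θ, so tan θ = μ_s.
θ_max = arctan(0.22) = 12.4°.

θ_max ≈ 12.4°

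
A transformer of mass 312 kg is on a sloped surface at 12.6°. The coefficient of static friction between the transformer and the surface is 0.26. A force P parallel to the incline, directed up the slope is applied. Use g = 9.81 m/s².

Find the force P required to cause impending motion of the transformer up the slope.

P ≈ 1440 N

At impending motion up the slope, friction acts down-slope at its limit: f = μ_s N.
P is parallel to the surface, so N = m g cos θ = 2990 N.
Along the incline: P = m g sin θ + μ_s N = 668 + 0.26×2990 = 1440 N.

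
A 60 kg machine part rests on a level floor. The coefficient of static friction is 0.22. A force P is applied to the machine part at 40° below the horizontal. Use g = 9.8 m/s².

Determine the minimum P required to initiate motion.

P ≈ 207 N

N = m g + P sin α (the push presses the machine part into the level floor).
At impending slip, P cos α = μ_s N = μ_s (m g + P sin α).
Solving: P (cos α − μ_s sin α) = μ_s m g → P = 0.22×588/(cos 40° − 0.22 sin 40°) = 129/0.6246 = 207 N.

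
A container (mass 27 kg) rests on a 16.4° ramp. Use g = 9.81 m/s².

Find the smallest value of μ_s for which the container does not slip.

At the slip threshold m g sin θ = μ_s m g cos θ, so μ_s,min = tan θ.
μ_s,min = tan 16.4° = 0.294.

μ_s,min ≈ 0.294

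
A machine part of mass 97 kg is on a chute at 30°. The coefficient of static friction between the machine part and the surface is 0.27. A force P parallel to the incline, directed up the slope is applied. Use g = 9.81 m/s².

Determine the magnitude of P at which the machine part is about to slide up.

P ≈ 698 N

At impending motion up the slope, friction acts down-slope at its limit: f = μ_s N.
P is parallel to the surface, so N = m g cos θ = 824 N.
Along the incline: P = m g sin θ + μ_s N = 476 + 0.27×824 = 698 N.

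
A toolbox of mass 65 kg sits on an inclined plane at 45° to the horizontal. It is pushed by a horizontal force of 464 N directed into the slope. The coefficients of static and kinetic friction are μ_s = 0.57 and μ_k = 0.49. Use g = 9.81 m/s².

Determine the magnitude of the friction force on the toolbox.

f ≈ 123 N (up the incline)

The horizontal push has a component P sin θ into the surface, so N = m g cos θ + P sin θ = 450.9 + 328.1 = 779 N.
Parallel to the incline: P cos θ − m g sin θ = 328.1 − 450.9 = -122.8 N; the friction needed to balance this is 122.8 N acting up the slope.
The limit of static friction is μ_s N = 444 N.
|f_req| = 122.8 ≤ 444 N → the toolbox is in equilibrium; friction equals the required value.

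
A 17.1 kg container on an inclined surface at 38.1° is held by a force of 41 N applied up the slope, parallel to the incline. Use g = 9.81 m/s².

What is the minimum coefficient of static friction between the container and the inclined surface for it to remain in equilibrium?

μ_s,min ≈ 0.474

N = m g cos θ = 132 N.
Friction must make up the shortfall along the incline: f = m g sin θ − P = 103.5 − 41 = 62.51 N.
At the threshold f = μ_s N, so μ_s,min = 62.51/132 = 0.474.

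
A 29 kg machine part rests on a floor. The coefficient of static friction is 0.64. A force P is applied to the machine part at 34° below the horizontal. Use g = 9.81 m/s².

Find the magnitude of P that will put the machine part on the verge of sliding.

N = m g + P sin α (the push presses the machine part into the floor).
At impending slip, P cos α = μ_s N = μ_s (m g + P sin α).
Solving: P (cos α − μ_s sin α) = μ_s m g → P = 0.64×284/(cos 34° − 0.64 sin 34°) = 182/0.4712 = 386 N.

P ≈ 386 N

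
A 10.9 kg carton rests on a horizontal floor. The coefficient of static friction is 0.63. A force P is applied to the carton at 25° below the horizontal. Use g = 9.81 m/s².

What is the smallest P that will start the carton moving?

P ≈ 105 N

N = m g + P sin α (the push presses the carton into the horizontal floor).
At impending slip, P cos α = μ_s N = μ_s (m g + P sin α).
Solving: P (cos α − μ_s sin α) = μ_s m g → P = 0.63×107/(cos 25° − 0.63 sin 25°) = 67.4/0.6401 = 105 N.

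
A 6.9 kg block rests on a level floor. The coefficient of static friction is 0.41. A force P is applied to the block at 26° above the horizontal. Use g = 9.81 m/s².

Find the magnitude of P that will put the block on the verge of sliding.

P ≈ 25.7 N

N = m g − P sin α (the pull lifts the block).
At impending slip, P cos α = μ_s N = μ_s (m g − P sin α).
Solving: P (cos α + μ_s sin α) = μ_s m g → P = 0.41×67.7/(cos 26° + 0.41 sin 26°) = 27.8/1.079 = 25.7 N.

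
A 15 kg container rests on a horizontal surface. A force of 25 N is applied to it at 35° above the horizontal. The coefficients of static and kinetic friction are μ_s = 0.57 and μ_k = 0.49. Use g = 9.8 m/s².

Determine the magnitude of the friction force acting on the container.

N = m g − P sin α = 147 − 25×sin 35° = 132.7 N.
For equilibrium, f = P cos α = 25×cos 35° = 20.48 N.
μ_s N = 0.57 × 132.7 = 75.62 N.
Since 20.48 N does not exceed the limit, the container stays at rest and f = 20.5 N.

f ≈ 20.5 N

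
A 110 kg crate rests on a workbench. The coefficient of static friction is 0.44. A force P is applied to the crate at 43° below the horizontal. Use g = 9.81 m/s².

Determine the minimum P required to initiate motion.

P ≈ 1100 N

N = m g + P sin α (the push presses the crate into the workbench).
At impending slip, P cos α = μ_s N = μ_s (m g + P sin α).
Solving: P (cos α − μ_s sin α) = μ_s m g → P = 0.44×1080/(cos 43° − 0.44 sin 43°) = 475/0.4313 = 1100 N.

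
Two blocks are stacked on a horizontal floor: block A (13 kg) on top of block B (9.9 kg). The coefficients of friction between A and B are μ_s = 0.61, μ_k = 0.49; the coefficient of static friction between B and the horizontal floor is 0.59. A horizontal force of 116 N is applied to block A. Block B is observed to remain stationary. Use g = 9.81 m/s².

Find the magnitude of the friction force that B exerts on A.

Between the blocks, N₁ = m_A g = 127.5 N.
Maximum static friction on A from B: μ_s N₁ = 0.61×127.5 = 77.79 N.
Since P = 116 N > 77.79 N, A slides on B; the A–B friction is kinetic: f₁ = μ_k N₁ = 0.49×127.5 = 62.5 N.
By Newton's third law B feels 62.5 N forward from A. With B stationary, the floor's static friction on B balances it: f₂ = 62.5 N (well within μ_s(m_A+m_B)g = 132.5 N).

f ≈ 62.5 N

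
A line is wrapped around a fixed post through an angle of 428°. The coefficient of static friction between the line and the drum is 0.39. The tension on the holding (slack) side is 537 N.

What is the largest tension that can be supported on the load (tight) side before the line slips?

T_max ≈ 9890 N

At impending slip the capstan equation gives T₂/T₁ = e^{μβ} with β in radians.
β = 428° × π/180 = 7.47 rad.
e^{μβ} = e^{0.39×7.47} = 18.42.
T₂ = T₁ · e^{μβ} = 537 × 18.42 = 9890 N.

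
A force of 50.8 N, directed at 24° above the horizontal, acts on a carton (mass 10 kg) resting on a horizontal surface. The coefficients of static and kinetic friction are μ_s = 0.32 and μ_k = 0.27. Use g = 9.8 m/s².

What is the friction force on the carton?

N = m g − P sin α = 98 − 50.8×sin 24° = 77.34 N.
Horizontally, friction must balance P cos α = 46.41 N.
μ_s N = 0.32 × 77.34 = 24.75 N.
46.41 > 24.75 N → the carton slides; f = μ_k N = 0.27×77.34 = 20.9 N.

f ≈ 20.9 N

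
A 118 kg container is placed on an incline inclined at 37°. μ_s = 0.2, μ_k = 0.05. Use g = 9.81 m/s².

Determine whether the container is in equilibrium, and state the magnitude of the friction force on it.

N = m g cos θ = 924 N.
Down-slope weight component: m g sin θ = 697 N.
μ_s N = 185 N.
697 > 185 N, so it slides; kinetic friction f = μ_k N = 0.05×924 = 46.2 N.

f ≈ 46.2 N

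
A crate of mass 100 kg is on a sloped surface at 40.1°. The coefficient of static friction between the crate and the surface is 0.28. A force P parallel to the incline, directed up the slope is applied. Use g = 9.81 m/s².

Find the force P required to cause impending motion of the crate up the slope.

P ≈ 842 N

At impending motion up the slope, friction acts down-slope at its limit: f = μ_s N.
P is parallel to the surface, so N = m g cos θ = 750 N.
Along the incline: P = m g sin θ + μ_s N = 632 + 0.28×750 = 842 N.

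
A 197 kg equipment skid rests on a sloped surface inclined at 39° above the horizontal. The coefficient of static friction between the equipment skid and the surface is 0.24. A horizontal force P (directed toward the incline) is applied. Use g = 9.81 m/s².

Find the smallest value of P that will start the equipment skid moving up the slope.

P ≈ 2520 N

At impending motion up the slope, friction acts down-slope at its limit: f = μ_s N.
Perpendicular to the incline: N = m g cos θ + P sin θ.
Along the incline: P cos θ = m g sin θ + μ_s N = m g sin θ + μ_s (m g cos θ + P sin θ).
Solving, P (cos θ − μ_s sin θ) = m g (sin θ + μ_s cos θ), so P = 197×9.81×(sin 39° + 0.24 cos 39°)/(cos 39° − 0.24 sin 39°) = 1930×0.8158/0.6261 = 2520 N.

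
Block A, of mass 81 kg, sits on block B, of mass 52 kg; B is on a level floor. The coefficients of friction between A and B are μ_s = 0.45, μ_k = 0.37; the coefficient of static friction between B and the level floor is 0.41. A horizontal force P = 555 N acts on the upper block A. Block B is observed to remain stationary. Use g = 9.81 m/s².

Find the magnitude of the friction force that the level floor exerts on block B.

f ≈ 294 N

Normal force at the A–B interface: N₁ = m_A g = 794.6 N.
So the A–B interface can sustain at most μ_s N₁ = 357.6 N of static friction.
Since P = 555 N > 357.6 N, A slides on B; the A–B friction is kinetic: f₁ = μ_k N₁ = 0.37×794.6 = 294 N.
By Newton's third law B feels 294 N forward from A. With B stationary, the floor's static friction on B balances it: f₂ = 294 N (well within μ_s(m_A+m_B)g = 534.9 N).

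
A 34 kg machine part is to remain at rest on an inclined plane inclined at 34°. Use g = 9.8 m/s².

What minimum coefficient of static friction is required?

At the slip threshold m g sin θ = μ_s m g cos θ, so μ_s,min = tan θ.
μ_s,min = tan 34° = 0.675.

μ_s,min ≈ 0.675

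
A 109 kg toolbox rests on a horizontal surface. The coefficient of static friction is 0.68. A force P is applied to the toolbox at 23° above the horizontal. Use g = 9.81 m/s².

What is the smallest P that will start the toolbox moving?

P ≈ 613 N

N = m g − P sin α (the pull lifts the toolbox).
At impending slip, P cos α = μ_s N = μ_s (m g − P sin α).
Solving: P (cos α + μ_s sin α) = μ_s m g → P = 0.68×1070/(cos 23° + 0.68 sin 23°) = 727/1.186 = 613 N.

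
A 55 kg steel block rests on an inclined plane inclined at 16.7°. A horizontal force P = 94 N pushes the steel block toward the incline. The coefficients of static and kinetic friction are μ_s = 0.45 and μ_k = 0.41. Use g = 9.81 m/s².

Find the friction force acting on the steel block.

f ≈ 65 N (up the incline)

Normal direction: N = m g cos θ + P sin θ = 543.8 N.
Along the incline, the net driving force (taking up-slope positive) is P cos θ − m g sin θ = 90.04 − 155 = -65.01 N, so equilibrium requires friction f = 65.01 N (up-slope).
The limit of static friction is μ_s N = 244.7 N.
Since 65.01 N is within the 244.7 N limit, the steel block stays put and friction is exactly 65 N.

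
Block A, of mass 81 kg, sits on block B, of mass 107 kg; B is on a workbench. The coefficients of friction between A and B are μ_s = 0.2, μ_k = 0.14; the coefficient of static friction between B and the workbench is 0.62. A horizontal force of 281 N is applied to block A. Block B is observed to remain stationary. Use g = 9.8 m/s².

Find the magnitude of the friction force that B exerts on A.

Between the blocks, N₁ = m_A g = 793.8 N.
So the A–B interface can sustain at most μ_s N₁ = 158.8 N of static friction.
Since P = 281 N > 158.8 N, A slides on B; the A–B friction is kinetic: f₁ = μ_k N₁ = 0.14×793.8 = 111 N.
By Newton's third law B feels 111 N forward from A. With B stationary, the floor's static friction on B balances it: f₂ = 111 N (well within μ_s(m_A+m_B)g = 1142 N).

f ≈ 111 N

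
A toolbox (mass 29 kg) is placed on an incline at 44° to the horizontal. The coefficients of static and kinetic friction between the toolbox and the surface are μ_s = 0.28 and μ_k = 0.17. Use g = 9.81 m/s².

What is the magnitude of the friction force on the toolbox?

The normal reaction is N = m g cos θ = 204.6 N.
For equilibrium along the incline, friction must balance the weight component: f = m g sin θ = 197.6 N up the slope.
Static friction can supply at most μ_s N = 57.3 N.
Since |197.6| > 57.3 N, static friction cannot hold it; the toolbox slides down the incline and kinetic friction applies: f = μ_k N = 0.17 × 204.6 = 34.8 N.

f ≈ 34.8 N (up the incline)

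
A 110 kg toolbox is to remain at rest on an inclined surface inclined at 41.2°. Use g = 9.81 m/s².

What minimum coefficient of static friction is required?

At the slip threshold m g sin θ = μ_s m g cos θ, so μ_s,min = tan θ.
μ_s,min = tan 41.2° = 0.875.

μ_s,min ≈ 0.875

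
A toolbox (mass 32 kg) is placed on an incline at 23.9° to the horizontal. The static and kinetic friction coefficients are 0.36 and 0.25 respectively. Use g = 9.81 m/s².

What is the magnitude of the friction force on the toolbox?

The normal reaction is N = m g cos θ = 287 N.
For equilibrium along the incline, friction must balance the weight component: f = m g sin θ = 127.2 N up the slope.
Maximum static friction available: μ_s N = 0.36 × 287 = 103.3 N.
Since |127.2| > 103.3 N, static friction cannot hold it; the toolbox slides down the incline and kinetic friction applies: f = μ_k N = 0.25 × 287 = 71.8 N.

f ≈ 71.8 N (up the incline)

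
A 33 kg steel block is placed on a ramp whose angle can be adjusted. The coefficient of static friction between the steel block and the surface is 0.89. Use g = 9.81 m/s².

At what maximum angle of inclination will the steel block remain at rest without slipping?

θ_max ≈ 41.7°

At the slip threshold, m g sin θ = μ_s · m g cos θ, so tan θ = μ_s.
θ_max = arctan(0.89) = 41.7°.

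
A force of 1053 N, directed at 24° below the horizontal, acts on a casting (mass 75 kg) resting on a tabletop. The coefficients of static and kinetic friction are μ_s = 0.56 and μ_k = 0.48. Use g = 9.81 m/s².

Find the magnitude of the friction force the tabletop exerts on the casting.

The vertical component of P adds to the normal force: N = m g + P sin α = 735.8 + 428.3 = 1164 N.
The horizontal driving force is P cos α = 962 N, so equilibrium needs friction f = 962 N.
μ_s N = 0.56 × 1164 = 651.9 N.
The required friction exceeds μ_s N, so the casting moves and f = μ_k N = 559 N.

f ≈ 559 N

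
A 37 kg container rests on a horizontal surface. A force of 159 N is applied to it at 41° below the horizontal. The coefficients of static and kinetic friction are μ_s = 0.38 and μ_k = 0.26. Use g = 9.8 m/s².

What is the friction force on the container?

N = m g + P sin α = 362.6 + 159×sin 41° = 466.9 N.
Horizontally, friction must balance P cos α = 120 N.
μ_s N = 0.38 × 466.9 = 177.4 N.
120 ≤ 177.4 N → static; friction equals the required 120 N.

f ≈ 120 N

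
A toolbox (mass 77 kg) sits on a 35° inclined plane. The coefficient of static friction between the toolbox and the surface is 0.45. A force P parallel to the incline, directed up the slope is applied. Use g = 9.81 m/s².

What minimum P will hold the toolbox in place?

P_min ≈ 155 N

The toolbox tends to slide down (tan θ > μ_s), so at the point of impending slip friction acts up-slope at its limit: f = μ_s N.
P is parallel to the surface, so N = m g cos θ = 619 N.
Along the incline: P + μ_s N = m g sin θ, so P = 433 − 0.45×619 = 155 N.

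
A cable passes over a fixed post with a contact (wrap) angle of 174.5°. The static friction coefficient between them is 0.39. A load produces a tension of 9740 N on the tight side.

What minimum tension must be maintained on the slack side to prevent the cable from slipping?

T_min ≈ 2970 N

Capstan equation at impending slip: T_tight/T_slack = e^{μβ}.
β = 174.5° = 3.046 rad; e^{μβ} = e^{0.39×3.046} = 3.28.
T_slack = T_tight / e^{μβ} = 9740 / 3.28 = 2970 N.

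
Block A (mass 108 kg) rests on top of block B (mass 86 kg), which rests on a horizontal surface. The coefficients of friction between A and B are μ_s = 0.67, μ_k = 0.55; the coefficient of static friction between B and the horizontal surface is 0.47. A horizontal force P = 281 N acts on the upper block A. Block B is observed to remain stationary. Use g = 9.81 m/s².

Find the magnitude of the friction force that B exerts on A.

f ≈ 281 N

The normal force B exerts on A is simply A's weight, N₁ = 1059 N.
So the A–B interface can sustain at most μ_s N₁ = 709.9 N of static friction.
Since P = 281 N ≤ 709.9 N, A does not slip on B; friction on A equals P = 281 N.
By Newton's third law B feels 281 N forward from A. With B stationary, the floor's static friction on B balances it: f₂ = 281 N (well within μ_s(m_A+m_B)g = 894.5 N).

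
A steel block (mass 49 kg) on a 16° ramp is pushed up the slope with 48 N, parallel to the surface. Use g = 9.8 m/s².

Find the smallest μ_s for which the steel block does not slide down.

N = m g cos θ = 461.6 N.
Friction must make up the shortfall along the incline: f = m g sin θ − P = 132.4 − 48 = 84.36 N.
At the threshold f = μ_s N, so μ_s,min = 84.36/461.6 = 0.183.

μ_s,min ≈ 0.183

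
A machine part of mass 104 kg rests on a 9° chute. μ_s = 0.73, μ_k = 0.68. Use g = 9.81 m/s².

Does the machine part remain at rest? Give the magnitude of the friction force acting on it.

N = m g cos θ = 1010 N.
Down-slope weight component: m g sin θ = 160 N.
μ_s N = 736 N.
160 ≤ 736 N, so it stays put; friction = 160 N.

f ≈ 160 N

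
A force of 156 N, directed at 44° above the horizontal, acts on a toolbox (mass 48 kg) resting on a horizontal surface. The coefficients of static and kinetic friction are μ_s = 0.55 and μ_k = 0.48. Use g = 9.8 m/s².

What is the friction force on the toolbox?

N = m g − P sin α = 470.4 − 156×sin 44° = 362 N.
Horizontally, friction must balance P cos α = 112.2 N.
μ_s N = 0.55 × 362 = 199.1 N.
Since 112.2 N does not exceed the limit, the toolbox stays at rest and f = 112 N.

f ≈ 112 N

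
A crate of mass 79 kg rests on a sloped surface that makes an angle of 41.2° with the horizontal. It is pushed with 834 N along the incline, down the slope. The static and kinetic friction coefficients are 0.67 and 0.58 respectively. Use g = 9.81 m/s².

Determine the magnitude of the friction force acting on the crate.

Normal force: N = m g cos θ = 79 × 9.81 × cos 41.2° = 583.1 N.
The friction needed for equilibrium is m g sin θ + P = 510.5 + 834 = 1344 N, measured positive up-slope.
Maximum static friction available: μ_s N = 0.67 × 583.1 = 390.7 N.
Since |1344| > 390.7 N, static friction cannot hold it; the crate slides down the incline and kinetic friction applies: f = μ_k N = 0.58 × 583.1 = 338 N.

f ≈ 338 N (up the incline)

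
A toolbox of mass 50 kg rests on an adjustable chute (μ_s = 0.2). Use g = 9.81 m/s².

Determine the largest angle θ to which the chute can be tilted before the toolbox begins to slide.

θ_max ≈ 11.3°

At the slip threshold, m g sin θ = μ_s · m g cos θ, so tan θ = μ_s.
θ_max = arctan(0.2) = 11.3°.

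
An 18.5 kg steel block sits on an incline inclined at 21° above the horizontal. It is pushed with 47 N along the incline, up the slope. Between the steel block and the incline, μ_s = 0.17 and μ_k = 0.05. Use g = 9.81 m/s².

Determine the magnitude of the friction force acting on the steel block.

Perpendicular to the surface, N = m g cos θ = 18.5·9.81·cos 21° = 169.4 N.
For equilibrium along the incline the friction force must supply f = m g sin θ − P = 65.04 − 47 = 18.04 N (positive meaning up-slope).
Static friction can supply at most μ_s N = 28.8 N.
Since |18.04| ≤ 28.8 N, no slip — friction simply equals what equilibrium demands.

f ≈ 18 N (up the incline)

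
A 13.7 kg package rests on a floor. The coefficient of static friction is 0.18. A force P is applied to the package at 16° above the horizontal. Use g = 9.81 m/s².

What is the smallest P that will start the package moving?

N = m g − P sin α (the pull lifts the package).
At impending slip, P cos α = μ_s N = μ_s (m g − P sin α).
Solving: P (cos α + μ_s sin α) = μ_s m g → P = 0.18×134/(cos 16° + 0.18 sin 16°) = 24.2/1.011 = 23.9 N.

P ≈ 23.9 N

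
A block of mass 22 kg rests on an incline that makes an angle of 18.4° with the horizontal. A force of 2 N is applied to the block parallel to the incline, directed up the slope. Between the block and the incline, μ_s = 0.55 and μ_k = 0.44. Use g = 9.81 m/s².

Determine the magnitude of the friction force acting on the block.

f ≈ 66.1 N (up the incline)

The normal reaction is N = m g cos θ = 204.8 N.
Parallel to the incline, ΣF = 0 gives f = m g sin θ − P = 68.12 − 2 = 66.12 N (up-slope positive).
Static friction can supply at most μ_s N = 112.6 N.
Since |66.12| ≤ 112.6 N, no slip — friction simply equals what equilibrium demands.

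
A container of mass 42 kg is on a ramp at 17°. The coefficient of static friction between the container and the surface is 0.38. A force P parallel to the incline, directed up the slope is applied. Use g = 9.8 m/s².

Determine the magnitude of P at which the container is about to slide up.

P ≈ 270 N

At impending motion up the slope, friction acts down-slope at its limit: f = μ_s N.
P is parallel to the surface, so N = m g cos θ = 394 N.
Along the incline: P = m g sin θ + μ_s N = 120 + 0.38×394 = 270 N.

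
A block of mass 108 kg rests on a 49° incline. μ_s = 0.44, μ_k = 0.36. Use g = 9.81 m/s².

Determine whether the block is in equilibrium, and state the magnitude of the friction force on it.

f ≈ 250 N

N = m g cos θ = 695 N.
Down-slope weight component: m g sin θ = 800 N.
μ_s N = 306 N.
800 > 306 N, so it slides; kinetic friction f = μ_k N = 0.36×695 = 250 N.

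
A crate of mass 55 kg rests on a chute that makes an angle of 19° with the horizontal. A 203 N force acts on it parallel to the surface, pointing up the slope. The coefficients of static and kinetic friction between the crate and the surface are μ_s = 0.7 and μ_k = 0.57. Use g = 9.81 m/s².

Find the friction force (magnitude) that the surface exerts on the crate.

f ≈ 27.3 N (down the incline)

The normal reaction is N = m g cos θ = 510.2 N.
For equilibrium along the incline the friction force must supply f = m g sin θ − P = 175.7 − 203 = -27.34 N (positive meaning up-slope).
The static-friction ceiling is μ_s N = 0.7 × 510.2 = 357.1 N.
Since |-27.34| ≤ 357.1 N, static friction is sufficient; f equals the required value, not μ_s N.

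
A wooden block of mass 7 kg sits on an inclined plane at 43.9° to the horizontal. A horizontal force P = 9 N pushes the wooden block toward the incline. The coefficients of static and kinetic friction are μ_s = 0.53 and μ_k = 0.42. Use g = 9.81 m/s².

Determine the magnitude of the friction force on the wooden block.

Normal direction: N = m g cos θ + P sin θ = 55.72 N.
Along the incline, the net driving force (taking up-slope positive) is P cos θ − m g sin θ = 6.485 − 47.62 = -41.13 N, so equilibrium requires friction f = 41.13 N (up-slope).
Maximum static friction: μ_s N = 0.53 × 55.72 = 29.53 N.
The required 41.13 N exceeds the static limit, so the wooden block slides down-slope and f = μ_k N = 0.42×55.72 = 23.4 N.

f ≈ 23.4 N (up the incline)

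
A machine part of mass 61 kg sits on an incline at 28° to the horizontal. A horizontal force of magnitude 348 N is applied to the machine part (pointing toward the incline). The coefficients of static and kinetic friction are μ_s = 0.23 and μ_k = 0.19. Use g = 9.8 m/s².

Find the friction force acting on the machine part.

f ≈ 26.6 N (down the incline)

Resolve perpendicular to the incline: N = m g cos θ + P sin θ = 61×9.8×cos 28° + 348×sin 28° = 691.2 N.
Parallel to the incline: P cos θ − m g sin θ = 307.3 − 280.7 = 26.62 N; the friction needed to balance this is 26.62 N acting down the slope.
Maximum static friction: μ_s N = 0.23 × 691.2 = 159 N.
|f_req| = 26.62 ≤ 159 N → the machine part is in equilibrium; friction equals the required value.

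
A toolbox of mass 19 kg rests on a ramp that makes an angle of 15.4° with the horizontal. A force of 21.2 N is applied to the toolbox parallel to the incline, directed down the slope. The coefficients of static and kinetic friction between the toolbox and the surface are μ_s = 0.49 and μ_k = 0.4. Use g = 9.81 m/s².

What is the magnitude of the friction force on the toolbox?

f ≈ 70.7 N (up the incline)

Normal force: N = m g cos θ = 19 × 9.81 × cos 15.4° = 179.7 N.
For equilibrium along the incline the friction force must supply f = m g sin θ + P = 49.5 + 21.2 = 70.7 N (positive meaning up-slope).
The static-friction ceiling is μ_s N = 0.49 × 179.7 = 88.05 N.
Since |70.7| ≤ 88.05 N, no slip — friction simply equals what equilibrium demands.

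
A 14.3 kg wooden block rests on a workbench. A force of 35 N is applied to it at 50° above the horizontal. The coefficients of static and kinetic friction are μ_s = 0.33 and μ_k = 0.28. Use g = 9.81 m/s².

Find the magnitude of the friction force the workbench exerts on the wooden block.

N = m g − P sin α = 140.3 − 35×sin 50° = 113.5 N.
For equilibrium, f = P cos α = 35×cos 50° = 22.5 N.
μ_s N = 0.33 × 113.5 = 37.45 N.
22.5 ≤ 37.45 N → static; friction equals the required 22.5 N.

f ≈ 22.5 N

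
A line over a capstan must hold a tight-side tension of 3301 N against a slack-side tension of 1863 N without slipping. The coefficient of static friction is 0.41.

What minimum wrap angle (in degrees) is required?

T₂/T₁ = e^{μβ} → β = ln(T₂/T₁)/μ.
β = ln(3301/1863)/0.41 = 0.572/0.41 = 1.395 rad.
In degrees: β = 1.395 × 180/π = 79.9°.

β_min ≈ 79.9°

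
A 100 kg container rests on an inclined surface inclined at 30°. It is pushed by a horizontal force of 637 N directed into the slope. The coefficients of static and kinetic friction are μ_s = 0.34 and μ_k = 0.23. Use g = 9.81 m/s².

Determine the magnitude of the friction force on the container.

f ≈ 61.2 N (down the incline)

Resolve perpendicular to the incline: N = m g cos θ + P sin θ = 100×9.81×cos 30° + 637×sin 30° = 1168 N.
Parallel to the incline: P cos θ − m g sin θ = 551.7 − 490.5 = 61.16 N; the friction needed to balance this is 61.16 N acting down the slope.
Maximum static friction: μ_s N = 0.34 × 1168 = 397.1 N.
|f_req| = 61.16 ≤ 397.1 N → the container is in equilibrium; friction equals the required value.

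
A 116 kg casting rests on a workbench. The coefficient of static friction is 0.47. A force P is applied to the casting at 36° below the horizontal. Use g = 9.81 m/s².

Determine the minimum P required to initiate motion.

P ≈ 1000 N

N = m g + P sin α (the push presses the casting into the workbench).
At impending slip, P cos α = μ_s N = μ_s (m g + P sin α).
Solving: P (cos α − μ_s sin α) = μ_s m g → P = 0.47×1140/(cos 36° − 0.47 sin 36°) = 535/0.5328 = 1000 N.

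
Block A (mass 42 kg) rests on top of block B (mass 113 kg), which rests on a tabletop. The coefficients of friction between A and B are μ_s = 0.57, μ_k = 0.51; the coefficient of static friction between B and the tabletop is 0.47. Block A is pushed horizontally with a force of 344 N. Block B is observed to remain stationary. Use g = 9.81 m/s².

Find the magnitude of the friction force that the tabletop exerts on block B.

f ≈ 210 N

Normal force at the A–B interface: N₁ = m_A g = 412 N.
So the A–B interface can sustain at most μ_s N₁ = 234.9 N of static friction.
Since P = 344 N > 234.9 N, A slides on B; the A–B friction is kinetic: f₁ = μ_k N₁ = 0.51×412 = 210 N.
B experiences an equal 210 N forward from A (third law). B is in equilibrium, so the floor supplies f₂ = 210 N of static friction (limit μ_s(m_A+m_B)g = 714.7 N, not exceeded).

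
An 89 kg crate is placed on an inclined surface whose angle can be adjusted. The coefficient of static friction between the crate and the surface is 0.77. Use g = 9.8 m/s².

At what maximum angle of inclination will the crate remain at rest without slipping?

θ_max ≈ 37.6°

At the slip threshold, m g sin θ = μ_s · m g cos θ, so tan θ = μ_s.
θ_max = arctan(0.77) = 37.6°.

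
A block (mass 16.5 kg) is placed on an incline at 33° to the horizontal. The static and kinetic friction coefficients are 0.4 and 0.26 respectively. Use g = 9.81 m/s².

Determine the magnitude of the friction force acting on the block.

Normal force: N = m g cos θ = 16.5 × 9.81 × cos 33° = 135.8 N.
For equilibrium along the incline, friction must balance the weight component: f = m g sin θ = 88.16 N up the slope.
Maximum static friction available: μ_s N = 0.4 × 135.8 = 54.3 N.
|88.16| exceeds 54.3 N, so the block slips down-slope; friction is kinetic, f = μ_k N = 0.26×135.8 = 35.3 N.

f ≈ 35.3 N (up the incline)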